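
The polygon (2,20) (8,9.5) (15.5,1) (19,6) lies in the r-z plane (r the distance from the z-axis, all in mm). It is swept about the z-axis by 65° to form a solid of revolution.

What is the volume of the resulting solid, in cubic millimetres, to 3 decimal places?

Profile (r,z), 4 vertices: (2,20) (8,9.5) (15.5,1) (19,6)
edge 0: (2,20)→(8,9.5)  cross = 2·9.5 − 8·20 = -141.0000; (r_i+r_j)·cross = 10·-141.0000 = -1410.0000
edge 1: (8,9.5)→(15.5,1)  cross = 8·1 − 15.5·9.5 = -139.2500; (r_i+r_j)·cross = 23.5·-139.2500 = -3272.3750
edge 2: (15.5,1)→(19,6)  cross = 15.5·6 − 19·1 = 74.0000; (r_i+r_j)·cross = 34.5·74.0000 = 2553.0000
edge 3: (19,6)→(2,20)  cross = 19·20 − 2·6 = 368.0000; (r_i+r_j)·cross = 21·368.0000 = 7728.0000
Σcross = 161.7500 → A = |Σcross|/2 = 80.8750 mm²
Σ(r_i+r_j)·cross = 5598.6250 → first moment M = |Σ|/6 = 933.1042
R_c = M/A = 933.1042/80.8750 = 11.5376 mm
θ = 65° = 1.134464 rad
V = θ·R_c·A = 1.134464·11.5376·80.8750 = 1058.573 mm³

Volume = 1058.573 mm³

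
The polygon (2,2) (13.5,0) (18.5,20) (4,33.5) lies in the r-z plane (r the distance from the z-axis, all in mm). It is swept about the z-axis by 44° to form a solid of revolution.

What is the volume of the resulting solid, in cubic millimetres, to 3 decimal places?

Profile (r,z), 4 vertices: (2,2) (13.5,0) (18.5,20) (4,33.5)
edge 0: (2,2)→(13.5,0)  cross = 2·0 − 13.5·2 = -27.0000; (r_i+r_j)·cross = 15.5·-27.0000 = -418.5000
edge 1: (13.5,0)→(18.5,20)  cross = 13.5·20 − 18.5·0 = 270.0000; (r_i+r_j)·cross = 32·270.0000 = 8640.0000
edge 2: (18.5,20)→(4,33.5)  cross = 18.5·33.5 − 4·20 = 539.7500; (r_i+r_j)·cross = 22.5·539.7500 = 12144.3750
edge 3: (4,33.5)→(2,2)  cross = 4·2 − 2·33.5 = -59.0000; (r_i+r_j)·cross = 6·-59.0000 = -354.0000
Σcross = 723.7500 → A = |Σcross|/2 = 361.8750 mm²
Σ(r_i+r_j)·cross = 20011.8750 → first moment M = |Σ|/6 = 3335.3125
R_c = M/A = 3335.3125/361.8750 = 9.2168 mm
θ = 44° = 0.767945 rad
V = θ·R_c·A = 0.767945·9.2168·361.8750 = 2561.336 mm³

Volume = 2561.336 mm³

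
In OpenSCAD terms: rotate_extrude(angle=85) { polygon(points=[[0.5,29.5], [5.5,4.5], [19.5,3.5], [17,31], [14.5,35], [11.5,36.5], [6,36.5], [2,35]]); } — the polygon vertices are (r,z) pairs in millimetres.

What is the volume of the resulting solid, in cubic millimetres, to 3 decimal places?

Volume = 7371.073 mm³

Profile (r,z), 8 vertices: (0.5,29.5) (5.5,4.5) (19.5,3.5) (17,31) (14.5,35) (11.5,36.5) (6,36.5) (2,35)
edge 0: (0.5,29.5)→(5.5,4.5)  cross = 0.5·4.5 − 5.5·29.5 = -160.0000; (r_i+r_j)·cross = 6·-160.0000 = -960.0000
edge 1: (5.5,4.5)→(19.5,3.5)  cross = 5.5·3.5 − 19.5·4.5 = -68.5000; (r_i+r_j)·cross = 25·-68.5000 = -1712.5000
edge 2: (19.5,3.5)→(17,31)  cross = 19.5·31 − 17·3.5 = 545.0000; (r_i+r_j)·cross = 36.5·545.0000 = 19892.5000
edge 3: (17,31)→(14.5,35)  cross = 17·35 − 14.5·31 = 145.5000; (r_i+r_j)·cross = 31.5·145.5000 = 4583.2500
edge 4: (14.5,35)→(11.5,36.5)  cross = 14.5·36.5 − 11.5·35 = 126.7500; (r_i+r_j)·cross = 26·126.7500 = 3295.5000
edge 5: (11.5,36.5)→(6,36.5)  cross = 11.5·36.5 − 6·36.5 = 200.7500; (r_i+r_j)·cross = 17.5·200.7500 = 3513.1250
edge 6: (6,36.5)→(2,35)  cross = 6·35 − 2·36.5 = 137.0000; (r_i+r_j)·cross = 8·137.0000 = 1096.0000
edge 7: (2,35)→(0.5,29.5)  cross = 2·29.5 − 0.5·35 = 41.5000; (r_i+r_j)·cross = 2.5·41.5000 = 103.7500
Σcross = 968.0000 → A = |Σcross|/2 = 484.0000 mm²
Σ(r_i+r_j)·cross = 29811.6250 → first moment M = |Σ|/6 = 4968.6042
R_c = M/A = 4968.6042/484.0000 = 10.2657 mm
θ = 85° = 1.483530 rad
V = θ·R_c·A = 1.483530·10.2657·484.0000 = 7371.073 mm³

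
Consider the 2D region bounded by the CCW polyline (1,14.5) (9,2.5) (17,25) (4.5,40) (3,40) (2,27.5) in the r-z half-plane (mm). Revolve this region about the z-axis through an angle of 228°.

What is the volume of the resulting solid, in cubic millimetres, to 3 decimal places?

Profile (r,z), 6 vertices: (1,14.5) (9,2.5) (17,25) (4.5,40) (3,40) (2,27.5)
edge 0: (1,14.5)→(9,2.5)  cross = 1·2.5 − 9·14.5 = -128.0000; (r_i+r_j)·cross = 10·-128.0000 = -1280.0000
edge 1: (9,2.5)→(17,25)  cross = 9·25 − 17·2.5 = 182.5000; (r_i+r_j)·cross = 26·182.5000 = 4745.0000
edge 2: (17,25)→(4.5,40)  cross = 17·40 − 4.5·25 = 567.5000; (r_i+r_j)·cross = 21.5·567.5000 = 12201.2500
edge 3: (4.5,40)→(3,40)  cross = 4.5·40 − 3·40 = 60.0000; (r_i+r_j)·cross = 7.5·60.0000 = 450.0000
edge 4: (3,40)→(2,27.5)  cross = 3·27.5 − 2·40 = 2.5000; (r_i+r_j)·cross = 5·2.5000 = 12.5000
edge 5: (2,27.5)→(1,14.5)  cross = 2·14.5 − 1·27.5 = 1.5000; (r_i+r_j)·cross = 3·1.5000 = 4.5000
Σcross = 686.0000 → A = |Σcross|/2 = 343.0000 mm²
Σ(r_i+r_j)·cross = 16133.2500 → first moment M = |Σ|/6 = 2688.8750
R_c = M/A = 2688.8750/343.0000 = 7.8393 mm
θ = 228° = 3.979351 rad
V = θ·R_c·A = 3.979351·7.8393·343.0000 = 10699.977 mm³

Volume = 10699.977 mm³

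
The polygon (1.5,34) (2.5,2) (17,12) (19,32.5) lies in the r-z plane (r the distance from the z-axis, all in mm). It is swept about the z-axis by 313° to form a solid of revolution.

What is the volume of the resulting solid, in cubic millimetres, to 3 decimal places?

Profile (r,z), 4 vertices: (1.5,34) (2.5,2) (17,12) (19,32.5)
edge 0: (1.5,34)→(2.5,2)  cross = 1.5·2 − 2.5·34 = -82.0000; (r_i+r_j)·cross = 4·-82.0000 = -328.0000
edge 1: (2.5,2)→(17,12)  cross = 2.5·12 − 17·2 = -4.0000; (r_i+r_j)·cross = 19.5·-4.0000 = -78.0000
edge 2: (17,12)→(19,32.5)  cross = 17·32.5 − 19·12 = 324.5000; (r_i+r_j)·cross = 36·324.5000 = 11682.0000
edge 3: (19,32.5)→(1.5,34)  cross = 19·34 − 1.5·32.5 = 597.2500; (r_i+r_j)·cross = 20.5·597.2500 = 12243.6250
Σcross = 835.7500 → A = |Σcross|/2 = 417.8750 mm²
Σ(r_i+r_j)·cross = 23519.6250 → first moment M = |Σ|/6 = 3919.9375
R_c = M/A = 3919.9375/417.8750 = 9.3806 mm
θ = 313° = 5.462881 rad
V = θ·R_c·A = 5.462881·9.3806·417.8750 = 21414.150 mm³

Volume = 21414.150 mm³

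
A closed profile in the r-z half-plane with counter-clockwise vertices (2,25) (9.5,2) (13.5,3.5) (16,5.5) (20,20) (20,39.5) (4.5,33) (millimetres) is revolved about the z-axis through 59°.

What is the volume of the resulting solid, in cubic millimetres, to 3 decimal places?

Volume = 5710.661 mm³

Profile (r,z), 7 vertices: (2,25) (9.5,2) (13.5,3.5) (16,5.5) (20,20) (20,39.5) (4.5,33)
edge 0: (2,25)→(9.5,2)  cross = 2·2 − 9.5·25 = -233.5000; (r_i+r_j)·cross = 11.5·-233.5000 = -2685.2500
edge 1: (9.5,2)→(13.5,3.5)  cross = 9.5·3.5 − 13.5·2 = 6.2500; (r_i+r_j)·cross = 23·6.2500 = 143.7500
edge 2: (13.5,3.5)→(16,5.5)  cross = 13.5·5.5 − 16·3.5 = 18.2500; (r_i+r_j)·cross = 29.5·18.2500 = 538.3750
edge 3: (16,5.5)→(20,20)  cross = 16·20 − 20·5.5 = 210.0000; (r_i+r_j)·cross = 36·210.0000 = 7560.0000
edge 4: (20,20)→(20,39.5)  cross = 20·39.5 − 20·20 = 390.0000; (r_i+r_j)·cross = 40·390.0000 = 15600.0000
edge 5: (20,39.5)→(4.5,33)  cross = 20·33 − 4.5·39.5 = 482.2500; (r_i+r_j)·cross = 24.5·482.2500 = 11815.1250
edge 6: (4.5,33)→(2,25)  cross = 4.5·25 − 2·33 = 46.5000; (r_i+r_j)·cross = 6.5·46.5000 = 302.2500
Σcross = 919.7500 → A = |Σcross|/2 = 459.8750 mm²
Σ(r_i+r_j)·cross = 33274.2500 → first moment M = |Σ|/6 = 5545.7083
R_c = M/A = 5545.7083/459.8750 = 12.0592 mm
θ = 59° = 1.029744 rad
V = θ·R_c·A = 1.029744·12.0592·459.8750 = 5710.661 mm³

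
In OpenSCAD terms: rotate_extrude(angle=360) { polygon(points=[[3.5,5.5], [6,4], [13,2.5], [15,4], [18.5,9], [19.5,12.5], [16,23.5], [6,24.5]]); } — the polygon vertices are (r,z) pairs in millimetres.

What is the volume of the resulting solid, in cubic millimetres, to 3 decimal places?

Profile (r,z), 8 vertices: (3.5,5.5) (6,4) (13,2.5) (15,4) (18.5,9) (19.5,12.5) (16,23.5) (6,24.5)
edge 0: (3.5,5.5)→(6,4)  cross = 3.5·4 − 6·5.5 = -19.0000; (r_i+r_j)·cross = 9.5·-19.0000 = -180.5000
edge 1: (6,4)→(13,2.5)  cross = 6·2.5 − 13·4 = -37.0000; (r_i+r_j)·cross = 19·-37.0000 = -703.0000
edge 2: (13,2.5)→(15,4)  cross = 13·4 − 15·2.5 = 14.5000; (r_i+r_j)·cross = 28·14.5000 = 406.0000
edge 3: (15,4)→(18.5,9)  cross = 15·9 − 18.5·4 = 61.0000; (r_i+r_j)·cross = 33.5·61.0000 = 2043.5000
edge 4: (18.5,9)→(19.5,12.5)  cross = 18.5·12.5 − 19.5·9 = 55.7500; (r_i+r_j)·cross = 38·55.7500 = 2118.5000
edge 5: (19.5,12.5)→(16,23.5)  cross = 19.5·23.5 − 16·12.5 = 258.2500; (r_i+r_j)·cross = 35.5·258.2500 = 9167.8750
edge 6: (16,23.5)→(6,24.5)  cross = 16·24.5 − 6·23.5 = 251.0000; (r_i+r_j)·cross = 22·251.0000 = 5522.0000
edge 7: (6,24.5)→(3.5,5.5)  cross = 6·5.5 − 3.5·24.5 = -52.7500; (r_i+r_j)·cross = 9.5·-52.7500 = -501.1250
Σcross = 531.7500 → A = |Σcross|/2 = 265.8750 mm²
Σ(r_i+r_j)·cross = 17873.2500 → first moment M = |Σ|/6 = 2978.8750
R_c = M/A = 2978.8750/265.8750 = 11.2040 mm
θ = 360° = 6.283185 rad
V = θ·R_c·A = 6.283185·11.2040·265.8750 = 18716.824 mm³

Volume = 18716.824 mm³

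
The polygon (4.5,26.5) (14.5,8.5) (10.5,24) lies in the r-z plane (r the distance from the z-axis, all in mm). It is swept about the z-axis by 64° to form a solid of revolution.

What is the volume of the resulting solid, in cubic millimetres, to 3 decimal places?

Profile (r,z), 3 vertices: (4.5,26.5) (14.5,8.5) (10.5,24)
edge 0: (4.5,26.5)→(14.5,8.5)  cross = 4.5·8.5 − 14.5·26.5 = -346.0000; (r_i+r_j)·cross = 19·-346.0000 = -6574.0000
edge 1: (14.5,8.5)→(10.5,24)  cross = 14.5·24 − 10.5·8.5 = 258.7500; (r_i+r_j)·cross = 25·258.7500 = 6468.7500
edge 2: (10.5,24)→(4.5,26.5)  cross = 10.5·26.5 − 4.5·24 = 170.2500; (r_i+r_j)·cross = 15·170.2500 = 2553.7500
Σcross = 83.0000 → A = |Σcross|/2 = 41.5000 mm²
Σ(r_i+r_j)·cross = 2448.5000 → first moment M = |Σ|/6 = 408.0833
R_c = M/A = 408.0833/41.5000 = 9.8333 mm
θ = 64° = 1.117011 rad
V = θ·R_c·A = 1.117011·9.8333·41.5000 = 455.833 mm³

Volume = 455.833 mm³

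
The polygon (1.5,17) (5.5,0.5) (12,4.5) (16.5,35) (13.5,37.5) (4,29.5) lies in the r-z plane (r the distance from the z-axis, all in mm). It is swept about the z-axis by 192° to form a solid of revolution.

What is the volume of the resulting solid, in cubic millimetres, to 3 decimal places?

Volume = 10273.846 mm³

Profile (r,z), 6 vertices: (1.5,17) (5.5,0.5) (12,4.5) (16.5,35) (13.5,37.5) (4,29.5)
edge 0: (1.5,17)→(5.5,0.5)  cross = 1.5·0.5 − 5.5·17 = -92.7500; (r_i+r_j)·cross = 7·-92.7500 = -649.2500
edge 1: (5.5,0.5)→(12,4.5)  cross = 5.5·4.5 − 12·0.5 = 18.7500; (r_i+r_j)·cross = 17.5·18.7500 = 328.1250
edge 2: (12,4.5)→(16.5,35)  cross = 12·35 − 16.5·4.5 = 345.7500; (r_i+r_j)·cross = 28.5·345.7500 = 9853.8750
edge 3: (16.5,35)→(13.5,37.5)  cross = 16.5·37.5 − 13.5·35 = 146.2500; (r_i+r_j)·cross = 30·146.2500 = 4387.5000
edge 4: (13.5,37.5)→(4,29.5)  cross = 13.5·29.5 − 4·37.5 = 248.2500; (r_i+r_j)·cross = 17.5·248.2500 = 4344.3750
edge 5: (4,29.5)→(1.5,17)  cross = 4·17 − 1.5·29.5 = 23.7500; (r_i+r_j)·cross = 5.5·23.7500 = 130.6250
Σcross = 690.0000 → A = |Σcross|/2 = 345.0000 mm²
Σ(r_i+r_j)·cross = 18395.2500 → first moment M = |Σ|/6 = 3065.8750
R_c = M/A = 3065.8750/345.0000 = 8.8866 mm
θ = 192° = 3.351032 rad
V = θ·R_c·A = 3.351032·8.8866·345.0000 = 10273.846 mm³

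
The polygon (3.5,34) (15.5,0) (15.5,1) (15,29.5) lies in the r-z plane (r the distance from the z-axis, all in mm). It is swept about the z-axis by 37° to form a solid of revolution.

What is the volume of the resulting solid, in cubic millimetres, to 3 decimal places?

Volume = 1235.684 mm³

Profile (r,z), 4 vertices: (3.5,34) (15.5,0) (15.5,1) (15,29.5)
edge 0: (3.5,34)→(15.5,0)  cross = 3.5·0 − 15.5·34 = -527.0000; (r_i+r_j)·cross = 19·-527.0000 = -10013.0000
edge 1: (15.5,0)→(15.5,1)  cross = 15.5·1 − 15.5·0 = 15.5000; (r_i+r_j)·cross = 31·15.5000 = 480.5000
edge 2: (15.5,1)→(15,29.5)  cross = 15.5·29.5 − 15·1 = 442.2500; (r_i+r_j)·cross = 30.5·442.2500 = 13488.6250
edge 3: (15,29.5)→(3.5,34)  cross = 15·34 − 3.5·29.5 = 406.7500; (r_i+r_j)·cross = 18.5·406.7500 = 7524.8750
Σcross = 337.5000 → A = |Σcross|/2 = 168.7500 mm²
Σ(r_i+r_j)·cross = 11481.0000 → first moment M = |Σ|/6 = 1913.5000
R_c = M/A = 1913.5000/168.7500 = 11.3393 mm
θ = 37° = 0.645772 rad
V = θ·R_c·A = 0.645772·11.3393·168.7500 = 1235.684 mm³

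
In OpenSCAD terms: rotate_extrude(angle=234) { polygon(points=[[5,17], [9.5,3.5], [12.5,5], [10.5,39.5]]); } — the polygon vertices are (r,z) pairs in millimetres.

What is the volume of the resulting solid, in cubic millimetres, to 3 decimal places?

Volume = 5342.475 mm³

Profile (r,z), 4 vertices: (5,17) (9.5,3.5) (12.5,5) (10.5,39.5)
edge 0: (5,17)→(9.5,3.5)  cross = 5·3.5 − 9.5·17 = -144.0000; (r_i+r_j)·cross = 14.5·-144.0000 = -2088.0000
edge 1: (9.5,3.5)→(12.5,5)  cross = 9.5·5 − 12.5·3.5 = 3.7500; (r_i+r_j)·cross = 22·3.7500 = 82.5000
edge 2: (12.5,5)→(10.5,39.5)  cross = 12.5·39.5 − 10.5·5 = 441.2500; (r_i+r_j)·cross = 23·441.2500 = 10148.7500
edge 3: (10.5,39.5)→(5,17)  cross = 10.5·17 − 5·39.5 = -19.0000; (r_i+r_j)·cross = 15.5·-19.0000 = -294.5000
Σcross = 282.0000 → A = |Σcross|/2 = 141.0000 mm²
Σ(r_i+r_j)·cross = 7848.7500 → first moment M = |Σ|/6 = 1308.1250
R_c = M/A = 1308.1250/141.0000 = 9.2775 mm
θ = 234° = 4.084070 rad
V = θ·R_c·A = 4.084070·9.2775·141.0000 = 5342.475 mm³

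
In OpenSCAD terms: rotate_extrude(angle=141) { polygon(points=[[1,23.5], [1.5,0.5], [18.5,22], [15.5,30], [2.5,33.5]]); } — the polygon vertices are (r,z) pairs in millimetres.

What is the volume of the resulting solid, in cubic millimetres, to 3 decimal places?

Volume = 6459.490 mm³

Profile (r,z), 5 vertices: (1,23.5) (1.5,0.5) (18.5,22) (15.5,30) (2.5,33.5)
edge 0: (1,23.5)→(1.5,0.5)  cross = 1·0.5 − 1.5·23.5 = -34.7500; (r_i+r_j)·cross = 2.5·-34.7500 = -86.8750
edge 1: (1.5,0.5)→(18.5,22)  cross = 1.5·22 − 18.5·0.5 = 23.7500; (r_i+r_j)·cross = 20·23.7500 = 475.0000
edge 2: (18.5,22)→(15.5,30)  cross = 18.5·30 − 15.5·22 = 214.0000; (r_i+r_j)·cross = 34·214.0000 = 7276.0000
edge 3: (15.5,30)→(2.5,33.5)  cross = 15.5·33.5 − 2.5·30 = 444.2500; (r_i+r_j)·cross = 18·444.2500 = 7996.5000
edge 4: (2.5,33.5)→(1,23.5)  cross = 2.5·23.5 − 1·33.5 = 25.2500; (r_i+r_j)·cross = 3.5·25.2500 = 88.3750
Σcross = 672.5000 → A = |Σcross|/2 = 336.2500 mm²
Σ(r_i+r_j)·cross = 15749.0000 → first moment M = |Σ|/6 = 2624.8333
R_c = M/A = 2624.8333/336.2500 = 7.8062 mm
θ = 141° = 2.460914 rad
V = θ·R_c·A = 2.460914·7.8062·336.2500 = 6459.490 mm³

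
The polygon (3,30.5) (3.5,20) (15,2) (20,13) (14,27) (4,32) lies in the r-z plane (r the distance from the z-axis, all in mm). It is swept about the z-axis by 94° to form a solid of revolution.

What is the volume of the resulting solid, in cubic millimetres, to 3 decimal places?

Volume = 4969.577 mm³

Profile (r,z), 6 vertices: (3,30.5) (3.5,20) (15,2) (20,13) (14,27) (4,32)
edge 0: (3,30.5)→(3.5,20)  cross = 3·20 − 3.5·30.5 = -46.7500; (r_i+r_j)·cross = 6.5·-46.7500 = -303.8750
edge 1: (3.5,20)→(15,2)  cross = 3.5·2 − 15·20 = -293.0000; (r_i+r_j)·cross = 18.5·-293.0000 = -5420.5000
edge 2: (15,2)→(20,13)  cross = 15·13 − 20·2 = 155.0000; (r_i+r_j)·cross = 35·155.0000 = 5425.0000
edge 3: (20,13)→(14,27)  cross = 20·27 − 14·13 = 358.0000; (r_i+r_j)·cross = 34·358.0000 = 12172.0000
edge 4: (14,27)→(4,32)  cross = 14·32 − 4·27 = 340.0000; (r_i+r_j)·cross = 18·340.0000 = 6120.0000
edge 5: (4,32)→(3,30.5)  cross = 4·30.5 − 3·32 = 26.0000; (r_i+r_j)·cross = 7·26.0000 = 182.0000
Σcross = 539.2500 → A = |Σcross|/2 = 269.6250 mm²
Σ(r_i+r_j)·cross = 18174.6250 → first moment M = |Σ|/6 = 3029.1042
R_c = M/A = 3029.1042/269.6250 = 11.2345 mm
θ = 94° = 1.640609 rad
V = θ·R_c·A = 1.640609·11.2345·269.6250 = 4969.577 mm³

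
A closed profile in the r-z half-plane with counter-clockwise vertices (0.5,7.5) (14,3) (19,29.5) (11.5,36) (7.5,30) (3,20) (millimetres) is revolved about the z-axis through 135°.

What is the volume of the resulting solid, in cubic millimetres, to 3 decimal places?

Profile (r,z), 6 vertices: (0.5,7.5) (14,3) (19,29.5) (11.5,36) (7.5,30) (3,20)
edge 0: (0.5,7.5)→(14,3)  cross = 0.5·3 − 14·7.5 = -103.5000; (r_i+r_j)·cross = 14.5·-103.5000 = -1500.7500
edge 1: (14,3)→(19,29.5)  cross = 14·29.5 − 19·3 = 356.0000; (r_i+r_j)·cross = 33·356.0000 = 11748.0000
edge 2: (19,29.5)→(11.5,36)  cross = 19·36 − 11.5·29.5 = 344.7500; (r_i+r_j)·cross = 30.5·344.7500 = 10514.8750
edge 3: (11.5,36)→(7.5,30)  cross = 11.5·30 − 7.5·36 = 75.0000; (r_i+r_j)·cross = 19·75.0000 = 1425.0000
edge 4: (7.5,30)→(3,20)  cross = 7.5·20 − 3·30 = 60.0000; (r_i+r_j)·cross = 10.5·60.0000 = 630.0000
edge 5: (3,20)→(0.5,7.5)  cross = 3·7.5 − 0.5·20 = 12.5000; (r_i+r_j)·cross = 3.5·12.5000 = 43.7500
Σcross = 744.7500 → A = |Σcross|/2 = 372.3750 mm²
Σ(r_i+r_j)·cross = 22860.8750 → first moment M = |Σ|/6 = 3810.1458
R_c = M/A = 3810.1458/372.3750 = 10.2320 mm
θ = 135° = 2.356194 rad
V = θ·R_c·A = 2.356194·10.2320·372.3750 = 8977.445 mm³

Volume = 8977.445 mm³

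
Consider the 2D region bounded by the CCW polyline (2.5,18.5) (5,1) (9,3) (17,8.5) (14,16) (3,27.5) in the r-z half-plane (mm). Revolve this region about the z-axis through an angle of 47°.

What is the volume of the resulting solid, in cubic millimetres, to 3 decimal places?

Profile (r,z), 6 vertices: (2.5,18.5) (5,1) (9,3) (17,8.5) (14,16) (3,27.5)
edge 0: (2.5,18.5)→(5,1)  cross = 2.5·1 − 5·18.5 = -90.0000; (r_i+r_j)·cross = 7.5·-90.0000 = -675.0000
edge 1: (5,1)→(9,3)  cross = 5·3 − 9·1 = 6.0000; (r_i+r_j)·cross = 14·6.0000 = 84.0000
edge 2: (9,3)→(17,8.5)  cross = 9·8.5 − 17·3 = 25.5000; (r_i+r_j)·cross = 26·25.5000 = 663.0000
edge 3: (17,8.5)→(14,16)  cross = 17·16 − 14·8.5 = 153.0000; (r_i+r_j)·cross = 31·153.0000 = 4743.0000
edge 4: (14,16)→(3,27.5)  cross = 14·27.5 − 3·16 = 337.0000; (r_i+r_j)·cross = 17·337.0000 = 5729.0000
edge 5: (3,27.5)→(2.5,18.5)  cross = 3·18.5 − 2.5·27.5 = -13.2500; (r_i+r_j)·cross = 5.5·-13.2500 = -72.8750
Σcross = 418.2500 → A = |Σcross|/2 = 209.1250 mm²
Σ(r_i+r_j)·cross = 10471.1250 → first moment M = |Σ|/6 = 1745.1875
R_c = M/A = 1745.1875/209.1250 = 8.3452 mm
θ = 47° = 0.820305 rad
V = θ·R_c·A = 0.820305·8.3452·209.1250 = 1431.586 mm³

Volume = 1431.586 mm³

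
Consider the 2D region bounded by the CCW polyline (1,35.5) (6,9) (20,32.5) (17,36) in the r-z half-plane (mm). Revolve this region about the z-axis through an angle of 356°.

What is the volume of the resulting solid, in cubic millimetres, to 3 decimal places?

Profile (r,z), 4 vertices: (1,35.5) (6,9) (20,32.5) (17,36)
edge 0: (1,35.5)→(6,9)  cross = 1·9 − 6·35.5 = -204.0000; (r_i+r_j)·cross = 7·-204.0000 = -1428.0000
edge 1: (6,9)→(20,32.5)  cross = 6·32.5 − 20·9 = 15.0000; (r_i+r_j)·cross = 26·15.0000 = 390.0000
edge 2: (20,32.5)→(17,36)  cross = 20·36 − 17·32.5 = 167.5000; (r_i+r_j)·cross = 37·167.5000 = 6197.5000
edge 3: (17,36)→(1,35.5)  cross = 17·35.5 − 1·36 = 567.5000; (r_i+r_j)·cross = 18·567.5000 = 10215.0000
Σcross = 546.0000 → A = |Σcross|/2 = 273.0000 mm²
Σ(r_i+r_j)·cross = 15374.5000 → first moment M = |Σ|/6 = 2562.4167
R_c = M/A = 2562.4167/273.0000 = 9.3861 mm
θ = 356° = 6.213372 rad
V = θ·R_c·A = 6.213372·9.3861·273.0000 = 15921.248 mm³

Volume = 15921.248 mm³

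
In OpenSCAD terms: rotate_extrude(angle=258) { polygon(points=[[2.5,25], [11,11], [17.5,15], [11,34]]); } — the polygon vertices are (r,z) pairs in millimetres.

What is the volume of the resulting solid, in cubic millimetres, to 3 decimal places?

Volume = 8026.507 mm³

Profile (r,z), 4 vertices: (2.5,25) (11,11) (17.5,15) (11,34)
edge 0: (2.5,25)→(11,11)  cross = 2.5·11 − 11·25 = -247.5000; (r_i+r_j)·cross = 13.5·-247.5000 = -3341.2500
edge 1: (11,11)→(17.5,15)  cross = 11·15 − 17.5·11 = -27.5000; (r_i+r_j)·cross = 28.5·-27.5000 = -783.7500
edge 2: (17.5,15)→(11,34)  cross = 17.5·34 − 11·15 = 430.0000; (r_i+r_j)·cross = 28.5·430.0000 = 12255.0000
edge 3: (11,34)→(2.5,25)  cross = 11·25 − 2.5·34 = 190.0000; (r_i+r_j)·cross = 13.5·190.0000 = 2565.0000
Σcross = 345.0000 → A = |Σcross|/2 = 172.5000 mm²
Σ(r_i+r_j)·cross = 10695.0000 → first moment M = |Σ|/6 = 1782.5000
R_c = M/A = 1782.5000/172.5000 = 10.3333 mm
θ = 258° = 4.502949 rad
V = θ·R_c·A = 4.502949·10.3333·172.5000 = 8026.507 mm³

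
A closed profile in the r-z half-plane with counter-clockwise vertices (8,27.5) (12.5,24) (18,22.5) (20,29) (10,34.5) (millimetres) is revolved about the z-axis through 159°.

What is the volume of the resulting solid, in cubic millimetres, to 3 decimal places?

Profile (r,z), 5 vertices: (8,27.5) (12.5,24) (18,22.5) (20,29) (10,34.5)
edge 0: (8,27.5)→(12.5,24)  cross = 8·24 − 12.5·27.5 = -151.7500; (r_i+r_j)·cross = 20.5·-151.7500 = -3110.8750
edge 1: (12.5,24)→(18,22.5)  cross = 12.5·22.5 − 18·24 = -150.7500; (r_i+r_j)·cross = 30.5·-150.7500 = -4597.8750
edge 2: (18,22.5)→(20,29)  cross = 18·29 − 20·22.5 = 72.0000; (r_i+r_j)·cross = 38·72.0000 = 2736.0000
edge 3: (20,29)→(10,34.5)  cross = 20·34.5 − 10·29 = 400.0000; (r_i+r_j)·cross = 30·400.0000 = 12000.0000
edge 4: (10,34.5)→(8,27.5)  cross = 10·27.5 − 8·34.5 = -1.0000; (r_i+r_j)·cross = 18·-1.0000 = -18.0000
Σcross = 168.5000 → A = |Σcross|/2 = 84.2500 mm²
Σ(r_i+r_j)·cross = 7009.2500 → first moment M = |Σ|/6 = 1168.2083
R_c = M/A = 1168.2083/84.2500 = 13.8660 mm
θ = 159° = 2.775074 rad
V = θ·R_c·A = 2.775074·13.8660·84.2500 = 3241.864 mm³

Volume = 3241.864 mm³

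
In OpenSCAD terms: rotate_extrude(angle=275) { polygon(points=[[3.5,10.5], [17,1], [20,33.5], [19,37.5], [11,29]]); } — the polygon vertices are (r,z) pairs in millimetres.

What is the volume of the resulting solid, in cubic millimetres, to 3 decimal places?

Volume = 20421.334 mm³

Profile (r,z), 5 vertices: (3.5,10.5) (17,1) (20,33.5) (19,37.5) (11,29)
edge 0: (3.5,10.5)→(17,1)  cross = 3.5·1 − 17·10.5 = -175.0000; (r_i+r_j)·cross = 20.5·-175.0000 = -3587.5000
edge 1: (17,1)→(20,33.5)  cross = 17·33.5 − 20·1 = 549.5000; (r_i+r_j)·cross = 37·549.5000 = 20331.5000
edge 2: (20,33.5)→(19,37.5)  cross = 20·37.5 − 19·33.5 = 113.5000; (r_i+r_j)·cross = 39·113.5000 = 4426.5000
edge 3: (19,37.5)→(11,29)  cross = 19·29 − 11·37.5 = 138.5000; (r_i+r_j)·cross = 30·138.5000 = 4155.0000
edge 4: (11,29)→(3.5,10.5)  cross = 11·10.5 − 3.5·29 = 14.0000; (r_i+r_j)·cross = 14.5·14.0000 = 203.0000
Σcross = 640.5000 → A = |Σcross|/2 = 320.2500 mm²
Σ(r_i+r_j)·cross = 25528.5000 → first moment M = |Σ|/6 = 4254.7500
R_c = M/A = 4254.7500/320.2500 = 13.2857 mm
θ = 275° = 4.799655 rad
V = θ·R_c·A = 4.799655·13.2857·320.2500 = 20421.334 mm³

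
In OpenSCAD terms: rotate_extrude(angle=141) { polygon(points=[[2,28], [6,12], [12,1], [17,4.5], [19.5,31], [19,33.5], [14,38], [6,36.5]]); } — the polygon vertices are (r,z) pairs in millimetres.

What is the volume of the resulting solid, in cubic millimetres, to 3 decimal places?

Profile (r,z), 8 vertices: (2,28) (6,12) (12,1) (17,4.5) (19.5,31) (19,33.5) (14,38) (6,36.5)
edge 0: (2,28)→(6,12)  cross = 2·12 − 6·28 = -144.0000; (r_i+r_j)·cross = 8·-144.0000 = -1152.0000
edge 1: (6,12)→(12,1)  cross = 6·1 − 12·12 = -138.0000; (r_i+r_j)·cross = 18·-138.0000 = -2484.0000
edge 2: (12,1)→(17,4.5)  cross = 12·4.5 − 17·1 = 37.0000; (r_i+r_j)·cross = 29·37.0000 = 1073.0000
edge 3: (17,4.5)→(19.5,31)  cross = 17·31 − 19.5·4.5 = 439.2500; (r_i+r_j)·cross = 36.5·439.2500 = 16032.6250
edge 4: (19.5,31)→(19,33.5)  cross = 19.5·33.5 − 19·31 = 64.2500; (r_i+r_j)·cross = 38.5·64.2500 = 2473.6250
edge 5: (19,33.5)→(14,38)  cross = 19·38 − 14·33.5 = 253.0000; (r_i+r_j)·cross = 33·253.0000 = 8349.0000
edge 6: (14,38)→(6,36.5)  cross = 14·36.5 − 6·38 = 283.0000; (r_i+r_j)·cross = 20·283.0000 = 5660.0000
edge 7: (6,36.5)→(2,28)  cross = 6·28 − 2·36.5 = 95.0000; (r_i+r_j)·cross = 8·95.0000 = 760.0000
Σcross = 889.5000 → A = |Σcross|/2 = 444.7500 mm²
Σ(r_i+r_j)·cross = 30712.2500 → first moment M = |Σ|/6 = 5118.7083
R_c = M/A = 5118.7083/444.7500 = 11.5092 mm
θ = 141° = 2.460914 rad
V = θ·R_c·A = 2.460914·11.5092·444.7500 = 12596.702 mm³

Volume = 12596.702 mm³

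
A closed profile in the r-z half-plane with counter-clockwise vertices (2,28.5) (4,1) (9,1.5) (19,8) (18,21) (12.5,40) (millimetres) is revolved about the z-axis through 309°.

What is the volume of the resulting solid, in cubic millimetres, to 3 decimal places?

Profile (r,z), 6 vertices: (2,28.5) (4,1) (9,1.5) (19,8) (18,21) (12.5,40)
edge 0: (2,28.5)→(4,1)  cross = 2·1 − 4·28.5 = -112.0000; (r_i+r_j)·cross = 6·-112.0000 = -672.0000
edge 1: (4,1)→(9,1.5)  cross = 4·1.5 − 9·1 = -3.0000; (r_i+r_j)·cross = 13·-3.0000 = -39.0000
edge 2: (9,1.5)→(19,8)  cross = 9·8 − 19·1.5 = 43.5000; (r_i+r_j)·cross = 28·43.5000 = 1218.0000
edge 3: (19,8)→(18,21)  cross = 19·21 − 18·8 = 255.0000; (r_i+r_j)·cross = 37·255.0000 = 9435.0000
edge 4: (18,21)→(12.5,40)  cross = 18·40 − 12.5·21 = 457.5000; (r_i+r_j)·cross = 30.5·457.5000 = 13953.7500
edge 5: (12.5,40)→(2,28.5)  cross = 12.5·28.5 − 2·40 = 276.2500; (r_i+r_j)·cross = 14.5·276.2500 = 4005.6250
Σcross = 917.2500 → A = |Σcross|/2 = 458.6250 mm²
Σ(r_i+r_j)·cross = 27901.3750 → first moment M = |Σ|/6 = 4650.2292
R_c = M/A = 4650.2292/458.6250 = 10.1395 mm
θ = 309° = 5.393067 rad
V = θ·R_c·A = 5.393067·10.1395·458.6250 = 25078.999 mm³

Volume = 25078.999 mm³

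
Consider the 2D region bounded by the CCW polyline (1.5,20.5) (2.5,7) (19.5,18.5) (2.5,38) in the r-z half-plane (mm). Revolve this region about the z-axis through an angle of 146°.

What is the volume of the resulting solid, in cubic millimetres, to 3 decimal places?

Volume = 5569.049 mm³

Profile (r,z), 4 vertices: (1.5,20.5) (2.5,7) (19.5,18.5) (2.5,38)
edge 0: (1.5,20.5)→(2.5,7)  cross = 1.5·7 − 2.5·20.5 = -40.7500; (r_i+r_j)·cross = 4·-40.7500 = -163.0000
edge 1: (2.5,7)→(19.5,18.5)  cross = 2.5·18.5 − 19.5·7 = -90.2500; (r_i+r_j)·cross = 22·-90.2500 = -1985.5000
edge 2: (19.5,18.5)→(2.5,38)  cross = 19.5·38 − 2.5·18.5 = 694.7500; (r_i+r_j)·cross = 22·694.7500 = 15284.5000
edge 3: (2.5,38)→(1.5,20.5)  cross = 2.5·20.5 − 1.5·38 = -5.7500; (r_i+r_j)·cross = 4·-5.7500 = -23.0000
Σcross = 558.0000 → A = |Σcross|/2 = 279.0000 mm²
Σ(r_i+r_j)·cross = 13113.0000 → first moment M = |Σ|/6 = 2185.5000
R_c = M/A = 2185.5000/279.0000 = 7.8333 mm
θ = 146° = 2.548181 rad
V = θ·R_c·A = 2.548181·7.8333·279.0000 = 5569.049 mm³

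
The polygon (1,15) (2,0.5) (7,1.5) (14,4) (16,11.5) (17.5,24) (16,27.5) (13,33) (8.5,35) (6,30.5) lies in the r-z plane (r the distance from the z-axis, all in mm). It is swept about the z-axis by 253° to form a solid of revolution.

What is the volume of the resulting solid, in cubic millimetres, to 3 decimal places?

Volume = 16316.593 mm³

Profile (r,z), 10 vertices: (1,15) (2,0.5) (7,1.5) (14,4) (16,11.5) (17.5,24) (16,27.5) (13,33) (8.5,35) (6,30.5)
edge 0: (1,15)→(2,0.5)  cross = 1·0.5 − 2·15 = -29.5000; (r_i+r_j)·cross = 3·-29.5000 = -88.5000
edge 1: (2,0.5)→(7,1.5)  cross = 2·1.5 − 7·0.5 = -0.5000; (r_i+r_j)·cross = 9·-0.5000 = -4.5000
edge 2: (7,1.5)→(14,4)  cross = 7·4 − 14·1.5 = 7.0000; (r_i+r_j)·cross = 21·7.0000 = 147.0000
edge 3: (14,4)→(16,11.5)  cross = 14·11.5 − 16·4 = 97.0000; (r_i+r_j)·cross = 30·97.0000 = 2910.0000
edge 4: (16,11.5)→(17.5,24)  cross = 16·24 − 17.5·11.5 = 182.7500; (r_i+r_j)·cross = 33.5·182.7500 = 6122.1250
edge 5: (17.5,24)→(16,27.5)  cross = 17.5·27.5 − 16·24 = 97.2500; (r_i+r_j)·cross = 33.5·97.2500 = 3257.8750
edge 6: (16,27.5)→(13,33)  cross = 16·33 − 13·27.5 = 170.5000; (r_i+r_j)·cross = 29·170.5000 = 4944.5000
edge 7: (13,33)→(8.5,35)  cross = 13·35 − 8.5·33 = 174.5000; (r_i+r_j)·cross = 21.5·174.5000 = 3751.7500
edge 8: (8.5,35)→(6,30.5)  cross = 8.5·30.5 − 6·35 = 49.2500; (r_i+r_j)·cross = 14.5·49.2500 = 714.1250
edge 9: (6,30.5)→(1,15)  cross = 6·15 − 1·30.5 = 59.5000; (r_i+r_j)·cross = 7·59.5000 = 416.5000
Σcross = 807.7500 → A = |Σcross|/2 = 403.8750 mm²
Σ(r_i+r_j)·cross = 22170.8750 → first moment M = |Σ|/6 = 3695.1458
R_c = M/A = 3695.1458/403.8750 = 9.1492 mm
θ = 253° = 4.415683 rad
V = θ·R_c·A = 4.415683·9.1492·403.8750 = 16316.593 mm³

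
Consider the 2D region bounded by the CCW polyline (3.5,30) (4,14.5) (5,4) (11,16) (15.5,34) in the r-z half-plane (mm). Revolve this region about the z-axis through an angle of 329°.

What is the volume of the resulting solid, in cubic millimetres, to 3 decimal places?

Profile (r,z), 5 vertices: (3.5,30) (4,14.5) (5,4) (11,16) (15.5,34)
edge 0: (3.5,30)→(4,14.5)  cross = 3.5·14.5 − 4·30 = -69.2500; (r_i+r_j)·cross = 7.5·-69.2500 = -519.3750
edge 1: (4,14.5)→(5,4)  cross = 4·4 − 5·14.5 = -56.5000; (r_i+r_j)·cross = 9·-56.5000 = -508.5000
edge 2: (5,4)→(11,16)  cross = 5·16 − 11·4 = 36.0000; (r_i+r_j)·cross = 16·36.0000 = 576.0000
edge 3: (11,16)→(15.5,34)  cross = 11·34 − 15.5·16 = 126.0000; (r_i+r_j)·cross = 26.5·126.0000 = 3339.0000
edge 4: (15.5,34)→(3.5,30)  cross = 15.5·30 − 3.5·34 = 346.0000; (r_i+r_j)·cross = 19·346.0000 = 6574.0000
Σcross = 382.2500 → A = |Σcross|/2 = 191.1250 mm²
Σ(r_i+r_j)·cross = 9461.1250 → first moment M = |Σ|/6 = 1576.8542
R_c = M/A = 1576.8542/191.1250 = 8.2504 mm
θ = 329° = 5.742133 rad
V = θ·R_c·A = 5.742133·8.2504·191.1250 = 9054.507 mm³

Volume = 9054.507 mm³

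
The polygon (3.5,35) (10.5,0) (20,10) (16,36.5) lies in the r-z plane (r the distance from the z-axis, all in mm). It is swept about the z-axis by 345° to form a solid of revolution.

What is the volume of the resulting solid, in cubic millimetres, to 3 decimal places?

Profile (r,z), 4 vertices: (3.5,35) (10.5,0) (20,10) (16,36.5)
edge 0: (3.5,35)→(10.5,0)  cross = 3.5·0 − 10.5·35 = -367.5000; (r_i+r_j)·cross = 14·-367.5000 = -5145.0000
edge 1: (10.5,0)→(20,10)  cross = 10.5·10 − 20·0 = 105.0000; (r_i+r_j)·cross = 30.5·105.0000 = 3202.5000
edge 2: (20,10)→(16,36.5)  cross = 20·36.5 − 16·10 = 570.0000; (r_i+r_j)·cross = 36·570.0000 = 20520.0000
edge 3: (16,36.5)→(3.5,35)  cross = 16·35 − 3.5·36.5 = 432.2500; (r_i+r_j)·cross = 19.5·432.2500 = 8428.8750
Σcross = 739.7500 → A = |Σcross|/2 = 369.8750 mm²
Σ(r_i+r_j)·cross = 27006.3750 → first moment M = |Σ|/6 = 4501.0625
R_c = M/A = 4501.0625/369.8750 = 12.1691 mm
θ = 345° = 6.021386 rad
V = θ·R_c·A = 6.021386·12.1691·369.8750 = 27102.634 mm³

Volume = 27102.634 mm³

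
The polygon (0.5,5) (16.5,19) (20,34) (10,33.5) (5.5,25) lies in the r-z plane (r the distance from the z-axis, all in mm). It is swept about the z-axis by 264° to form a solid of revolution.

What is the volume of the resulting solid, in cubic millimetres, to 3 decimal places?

Volume = 12574.809 mm³

Profile (r,z), 5 vertices: (0.5,5) (16.5,19) (20,34) (10,33.5) (5.5,25)
edge 0: (0.5,5)→(16.5,19)  cross = 0.5·19 − 16.5·5 = -73.0000; (r_i+r_j)·cross = 17·-73.0000 = -1241.0000
edge 1: (16.5,19)→(20,34)  cross = 16.5·34 − 20·19 = 181.0000; (r_i+r_j)·cross = 36.5·181.0000 = 6606.5000
edge 2: (20,34)→(10,33.5)  cross = 20·33.5 − 10·34 = 330.0000; (r_i+r_j)·cross = 30·330.0000 = 9900.0000
edge 3: (10,33.5)→(5.5,25)  cross = 10·25 − 5.5·33.5 = 65.7500; (r_i+r_j)·cross = 15.5·65.7500 = 1019.1250
edge 4: (5.5,25)→(0.5,5)  cross = 5.5·5 − 0.5·25 = 15.0000; (r_i+r_j)·cross = 6·15.0000 = 90.0000
Σcross = 518.7500 → A = |Σcross|/2 = 259.3750 mm²
Σ(r_i+r_j)·cross = 16374.6250 → first moment M = |Σ|/6 = 2729.1042
R_c = M/A = 2729.1042/259.3750 = 10.5218 mm
θ = 264° = 4.607669 rad
V = θ·R_c·A = 4.607669·10.5218·259.3750 = 12574.809 mm³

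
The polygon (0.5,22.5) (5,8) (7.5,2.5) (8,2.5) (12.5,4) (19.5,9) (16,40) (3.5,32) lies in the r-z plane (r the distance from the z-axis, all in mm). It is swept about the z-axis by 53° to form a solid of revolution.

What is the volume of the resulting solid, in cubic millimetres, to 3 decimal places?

Volume = 4623.966 mm³

Profile (r,z), 8 vertices: (0.5,22.5) (5,8) (7.5,2.5) (8,2.5) (12.5,4) (19.5,9) (16,40) (3.5,32)
edge 0: (0.5,22.5)→(5,8)  cross = 0.5·8 − 5·22.5 = -108.5000; (r_i+r_j)·cross = 5.5·-108.5000 = -596.7500
edge 1: (5,8)→(7.5,2.5)  cross = 5·2.5 − 7.5·8 = -47.5000; (r_i+r_j)·cross = 12.5·-47.5000 = -593.7500
edge 2: (7.5,2.5)→(8,2.5)  cross = 7.5·2.5 − 8·2.5 = -1.2500; (r_i+r_j)·cross = 15.5·-1.2500 = -19.3750
edge 3: (8,2.5)→(12.5,4)  cross = 8·4 − 12.5·2.5 = 0.7500; (r_i+r_j)·cross = 20.5·0.7500 = 15.3750
edge 4: (12.5,4)→(19.5,9)  cross = 12.5·9 − 19.5·4 = 34.5000; (r_i+r_j)·cross = 32·34.5000 = 1104.0000
edge 5: (19.5,9)→(16,40)  cross = 19.5·40 − 16·9 = 636.0000; (r_i+r_j)·cross = 35.5·636.0000 = 22578.0000
edge 6: (16,40)→(3.5,32)  cross = 16·32 − 3.5·40 = 372.0000; (r_i+r_j)·cross = 19.5·372.0000 = 7254.0000
edge 7: (3.5,32)→(0.5,22.5)  cross = 3.5·22.5 − 0.5·32 = 62.7500; (r_i+r_j)·cross = 4·62.7500 = 251.0000
Σcross = 948.7500 → A = |Σcross|/2 = 474.3750 mm²
Σ(r_i+r_j)·cross = 29992.5000 → first moment M = |Σ|/6 = 4998.7500
R_c = M/A = 4998.7500/474.3750 = 10.5375 mm
θ = 53° = 0.925025 rad
V = θ·R_c·A = 0.925025·10.5375·474.3750 = 4623.966 mm³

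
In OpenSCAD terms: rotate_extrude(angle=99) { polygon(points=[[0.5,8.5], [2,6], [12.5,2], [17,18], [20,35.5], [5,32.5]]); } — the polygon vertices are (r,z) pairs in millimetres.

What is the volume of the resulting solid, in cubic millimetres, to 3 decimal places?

Volume = 7353.948 mm³

Profile (r,z), 6 vertices: (0.5,8.5) (2,6) (12.5,2) (17,18) (20,35.5) (5,32.5)
edge 0: (0.5,8.5)→(2,6)  cross = 0.5·6 − 2·8.5 = -14.0000; (r_i+r_j)·cross = 2.5·-14.0000 = -35.0000
edge 1: (2,6)→(12.5,2)  cross = 2·2 − 12.5·6 = -71.0000; (r_i+r_j)·cross = 14.5·-71.0000 = -1029.5000
edge 2: (12.5,2)→(17,18)  cross = 12.5·18 − 17·2 = 191.0000; (r_i+r_j)·cross = 29.5·191.0000 = 5634.5000
edge 3: (17,18)→(20,35.5)  cross = 17·35.5 − 20·18 = 243.5000; (r_i+r_j)·cross = 37·243.5000 = 9009.5000
edge 4: (20,35.5)→(5,32.5)  cross = 20·32.5 − 5·35.5 = 472.5000; (r_i+r_j)·cross = 25·472.5000 = 11812.5000
edge 5: (5,32.5)→(0.5,8.5)  cross = 5·8.5 − 0.5·32.5 = 26.2500; (r_i+r_j)·cross = 5.5·26.2500 = 144.3750
Σcross = 848.2500 → A = |Σcross|/2 = 424.1250 mm²
Σ(r_i+r_j)·cross = 25536.3750 → first moment M = |Σ|/6 = 4256.0625
R_c = M/A = 4256.0625/424.1250 = 10.0349 mm
θ = 99° = 1.727876 rad
V = θ·R_c·A = 1.727876·10.0349·424.1250 = 7353.948 mm³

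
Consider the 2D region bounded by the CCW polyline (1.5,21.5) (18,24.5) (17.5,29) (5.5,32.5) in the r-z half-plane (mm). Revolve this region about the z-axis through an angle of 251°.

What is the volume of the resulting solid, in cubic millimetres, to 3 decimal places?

Profile (r,z), 4 vertices: (1.5,21.5) (18,24.5) (17.5,29) (5.5,32.5)
edge 0: (1.5,21.5)→(18,24.5)  cross = 1.5·24.5 − 18·21.5 = -350.2500; (r_i+r_j)·cross = 19.5·-350.2500 = -6829.8750
edge 1: (18,24.5)→(17.5,29)  cross = 18·29 − 17.5·24.5 = 93.2500; (r_i+r_j)·cross = 35.5·93.2500 = 3310.3750
edge 2: (17.5,29)→(5.5,32.5)  cross = 17.5·32.5 − 5.5·29 = 409.2500; (r_i+r_j)·cross = 23·409.2500 = 9412.7500
edge 3: (5.5,32.5)→(1.5,21.5)  cross = 5.5·21.5 − 1.5·32.5 = 69.5000; (r_i+r_j)·cross = 7·69.5000 = 486.5000
Σcross = 221.7500 → A = |Σcross|/2 = 110.8750 mm²
Σ(r_i+r_j)·cross = 6379.7500 → first moment M = |Σ|/6 = 1063.2917
R_c = M/A = 1063.2917/110.8750 = 9.5900 mm
θ = 251° = 4.380776 rad
V = θ·R_c·A = 4.380776·9.5900·110.8750 = 4658.043 mm³

Volume = 4658.043 mm³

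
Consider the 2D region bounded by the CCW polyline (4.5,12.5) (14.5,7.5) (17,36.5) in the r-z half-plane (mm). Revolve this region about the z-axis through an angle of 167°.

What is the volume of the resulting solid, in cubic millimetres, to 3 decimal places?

Volume = 5290.180 mm³

Profile (r,z), 3 vertices: (4.5,12.5) (14.5,7.5) (17,36.5)
edge 0: (4.5,12.5)→(14.5,7.5)  cross = 4.5·7.5 − 14.5·12.5 = -147.5000; (r_i+r_j)·cross = 19·-147.5000 = -2802.5000
edge 1: (14.5,7.5)→(17,36.5)  cross = 14.5·36.5 − 17·7.5 = 401.7500; (r_i+r_j)·cross = 31.5·401.7500 = 12655.1250
edge 2: (17,36.5)→(4.5,12.5)  cross = 17·12.5 − 4.5·36.5 = 48.2500; (r_i+r_j)·cross = 21.5·48.2500 = 1037.3750
Σcross = 302.5000 → A = |Σcross|/2 = 151.2500 mm²
Σ(r_i+r_j)·cross = 10890.0000 → first moment M = |Σ|/6 = 1815.0000
R_c = M/A = 1815.0000/151.2500 = 12.0000 mm
θ = 167° = 2.914700 rad
V = θ·R_c·A = 2.914700·12.0000·151.2500 = 5290.180 mm³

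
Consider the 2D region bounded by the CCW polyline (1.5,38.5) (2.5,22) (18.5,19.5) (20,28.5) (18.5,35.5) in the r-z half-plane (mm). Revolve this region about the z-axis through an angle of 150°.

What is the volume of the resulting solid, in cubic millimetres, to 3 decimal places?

Profile (r,z), 5 vertices: (1.5,38.5) (2.5,22) (18.5,19.5) (20,28.5) (18.5,35.5)
edge 0: (1.5,38.5)→(2.5,22)  cross = 1.5·22 − 2.5·38.5 = -63.2500; (r_i+r_j)·cross = 4·-63.2500 = -253.0000
edge 1: (2.5,22)→(18.5,19.5)  cross = 2.5·19.5 − 18.5·22 = -358.2500; (r_i+r_j)·cross = 21·-358.2500 = -7523.2500
edge 2: (18.5,19.5)→(20,28.5)  cross = 18.5·28.5 − 20·19.5 = 137.2500; (r_i+r_j)·cross = 38.5·137.2500 = 5284.1250
edge 3: (20,28.5)→(18.5,35.5)  cross = 20·35.5 − 18.5·28.5 = 182.7500; (r_i+r_j)·cross = 38.5·182.7500 = 7035.8750
edge 4: (18.5,35.5)→(1.5,38.5)  cross = 18.5·38.5 − 1.5·35.5 = 659.0000; (r_i+r_j)·cross = 20·659.0000 = 13180.0000
Σcross = 557.5000 → A = |Σcross|/2 = 278.7500 mm²
Σ(r_i+r_j)·cross = 17723.7500 → first moment M = |Σ|/6 = 2953.9583
R_c = M/A = 2953.9583/278.7500 = 10.5972 mm
θ = 150° = 2.617994 rad
V = θ·R_c·A = 2.617994·10.5972·278.7500 = 7733.445 mm³

Volume = 7733.445 mm³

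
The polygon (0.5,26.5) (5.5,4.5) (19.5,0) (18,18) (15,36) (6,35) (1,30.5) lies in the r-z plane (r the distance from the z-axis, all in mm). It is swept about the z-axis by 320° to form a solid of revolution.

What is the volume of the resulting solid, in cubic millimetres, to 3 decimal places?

Profile (r,z), 7 vertices: (0.5,26.5) (5.5,4.5) (19.5,0) (18,18) (15,36) (6,35) (1,30.5)
edge 0: (0.5,26.5)→(5.5,4.5)  cross = 0.5·4.5 − 5.5·26.5 = -143.5000; (r_i+r_j)·cross = 6·-143.5000 = -861.0000
edge 1: (5.5,4.5)→(19.5,0)  cross = 5.5·0 − 19.5·4.5 = -87.7500; (r_i+r_j)·cross = 25·-87.7500 = -2193.7500
edge 2: (19.5,0)→(18,18)  cross = 19.5·18 − 18·0 = 351.0000; (r_i+r_j)·cross = 37.5·351.0000 = 13162.5000
edge 3: (18,18)→(15,36)  cross = 18·36 − 15·18 = 378.0000; (r_i+r_j)·cross = 33·378.0000 = 12474.0000
edge 4: (15,36)→(6,35)  cross = 15·35 − 6·36 = 309.0000; (r_i+r_j)·cross = 21·309.0000 = 6489.0000
edge 5: (6,35)→(1,30.5)  cross = 6·30.5 − 1·35 = 148.0000; (r_i+r_j)·cross = 7·148.0000 = 1036.0000
edge 6: (1,30.5)→(0.5,26.5)  cross = 1·26.5 − 0.5·30.5 = 11.2500; (r_i+r_j)·cross = 1.5·11.2500 = 16.8750
Σcross = 966.0000 → A = |Σcross|/2 = 483.0000 mm²
Σ(r_i+r_j)·cross = 30123.6250 → first moment M = |Σ|/6 = 5020.6042
R_c = M/A = 5020.6042/483.0000 = 10.3946 mm
θ = 320° = 5.585054 rad
V = θ·R_c·A = 5.585054·10.3946·483.0000 = 28040.343 mm³

Volume = 28040.343 mm³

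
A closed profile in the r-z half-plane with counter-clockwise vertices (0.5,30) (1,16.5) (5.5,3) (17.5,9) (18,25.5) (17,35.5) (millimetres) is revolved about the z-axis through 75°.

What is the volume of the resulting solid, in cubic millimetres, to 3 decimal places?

Profile (r,z), 6 vertices: (0.5,30) (1,16.5) (5.5,3) (17.5,9) (18,25.5) (17,35.5)
edge 0: (0.5,30)→(1,16.5)  cross = 0.5·16.5 − 1·30 = -21.7500; (r_i+r_j)·cross = 1.5·-21.7500 = -32.6250
edge 1: (1,16.5)→(5.5,3)  cross = 1·3 − 5.5·16.5 = -87.7500; (r_i+r_j)·cross = 6.5·-87.7500 = -570.3750
edge 2: (5.5,3)→(17.5,9)  cross = 5.5·9 − 17.5·3 = -3.0000; (r_i+r_j)·cross = 23·-3.0000 = -69.0000
edge 3: (17.5,9)→(18,25.5)  cross = 17.5·25.5 − 18·9 = 284.2500; (r_i+r_j)·cross = 35.5·284.2500 = 10090.8750
edge 4: (18,25.5)→(17,35.5)  cross = 18·35.5 − 17·25.5 = 205.5000; (r_i+r_j)·cross = 35·205.5000 = 7192.5000
edge 5: (17,35.5)→(0.5,30)  cross = 17·30 − 0.5·35.5 = 492.2500; (r_i+r_j)·cross = 17.5·492.2500 = 8614.3750
Σcross = 869.5000 → A = |Σcross|/2 = 434.7500 mm²
Σ(r_i+r_j)·cross = 25225.7500 → first moment M = |Σ|/6 = 4204.2917
R_c = M/A = 4204.2917/434.7500 = 9.6706 mm
θ = 75° = 1.308997 rad
V = θ·R_c·A = 1.308997·9.6706·434.7500 = 5503.405 mm³

Volume = 5503.405 mm³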